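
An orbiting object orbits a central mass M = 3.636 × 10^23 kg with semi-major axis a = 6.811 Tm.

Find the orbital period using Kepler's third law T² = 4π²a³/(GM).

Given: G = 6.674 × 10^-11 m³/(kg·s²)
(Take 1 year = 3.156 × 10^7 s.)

Convert to SI: a = 6.811 Tm = 6.811e+12 m.
GM = G · M = 6.674e-11 · 3.636e+23 = 2.42667e+13 m³/s².
Kepler's third law: T = 2π √(a³ / GM).
Substituting a = 6.811e+12 m and GM = 2.42667e+13 m³/s²:
T = 2π √((6.811e+12)³ / 2.42667e+13) s
T ≈ 2.267e+13 s = 7.184e+05 years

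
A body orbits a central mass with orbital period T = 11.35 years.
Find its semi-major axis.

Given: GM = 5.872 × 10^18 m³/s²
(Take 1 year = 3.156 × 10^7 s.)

Convert to SI: T = 11.35 years = 3.58206e+08 s.
Invert Kepler's third law: a = (GM · T² / (4π²))^(1/3).
Substituting T = 3.58206e+08 s and GM = 5.872e+18 m³/s²:
a = (5.872e+18 · (3.58206e+08)² / (4π²))^(1/3) m
a ≈ 2.672e+11 m = 2.672 × 10^11 m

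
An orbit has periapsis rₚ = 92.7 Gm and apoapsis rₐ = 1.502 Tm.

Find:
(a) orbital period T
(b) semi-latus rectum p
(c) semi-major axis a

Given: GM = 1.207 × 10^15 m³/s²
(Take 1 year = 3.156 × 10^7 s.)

Convert to SI: rₚ = 92.7 Gm = 9.27e+10 m; rₐ = 1.502 Tm = 1.502e+12 m.
(a) With a = (rₚ + rₐ)/2 = 7.9735e+11 m, T = 2π √(a³/GM) = 2π √((7.9735e+11)³/1.207e+15) s ≈ 1.288e+11 s
(b) From a = (rₚ + rₐ)/2 = 7.9735e+11 m and e = (rₐ − rₚ)/(rₐ + rₚ) = 0.88374, p = a(1 − e²) = 7.9735e+11 · (1 − (0.88374)²) ≈ 1.746e+11 m
(c) a = (rₚ + rₐ)/2 = (9.27e+10 + 1.502e+12)/2 ≈ 7.974e+11 m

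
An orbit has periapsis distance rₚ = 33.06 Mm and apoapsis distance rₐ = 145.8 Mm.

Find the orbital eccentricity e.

Convert to SI: rₚ = 33.06 Mm = 3.306e+07 m; rₐ = 145.8 Mm = 1.458e+08 m.
e = (rₐ − rₚ) / (rₐ + rₚ).
e = (1.458e+08 − 3.306e+07) / (1.458e+08 + 3.306e+07) = 1.1274e+08 / 1.7886e+08 ≈ 0.6303.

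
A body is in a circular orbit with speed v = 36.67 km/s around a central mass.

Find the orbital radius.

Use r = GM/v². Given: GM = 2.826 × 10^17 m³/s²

Convert to SI: v = 36.67 km/s = 36670 m/s.
For a circular orbit, v² = GM / r, so r = GM / v².
r = 2.826e+17 / (36670)² m ≈ 2.102e+08 m = 210.2 Mm.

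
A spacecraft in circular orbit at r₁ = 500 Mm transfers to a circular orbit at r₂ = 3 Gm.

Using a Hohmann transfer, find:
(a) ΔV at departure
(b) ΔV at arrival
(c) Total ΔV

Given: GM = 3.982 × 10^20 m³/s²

Convert to SI: r₁ = 500 Mm = 5e+08 m; r₂ = 3 Gm = 3e+09 m.
Transfer semi-major axis: a_t = (r₁ + r₂)/2 = (5e+08 + 3e+09)/2 = 1.75e+09 m.
Circular speeds: v₁ = √(GM/r₁) = 892412 m/s, v₂ = √(GM/r₂) = 364326 m/s.
Transfer speeds (vis-viva v² = GM(2/r − 1/a_t)): v₁ᵗ = 1.16844e+06 m/s, v₂ᵗ = 194740 m/s.
(a) ΔV₁ = |v₁ᵗ − v₁| ≈ 2.76e+05 m/s = 276 km/s.
(b) ΔV₂ = |v₂ − v₂ᵗ| ≈ 1.696e+05 m/s = 169.6 km/s.
(c) ΔV_total = ΔV₁ + ΔV₂ ≈ 4.456e+05 m/s = 445.6 km/s.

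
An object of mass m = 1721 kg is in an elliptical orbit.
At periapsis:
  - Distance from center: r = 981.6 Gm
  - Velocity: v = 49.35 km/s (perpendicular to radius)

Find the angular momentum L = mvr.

Convert to SI: r = 981.6 Gm = 9.816e+11 m; v = 49.35 km/s = 49350 m/s.
Since v is perpendicular to r, L = m · v · r.
L = 1721 · 49350 · 9.816e+11 kg·m²/s ≈ 8.337e+19 kg·m²/s.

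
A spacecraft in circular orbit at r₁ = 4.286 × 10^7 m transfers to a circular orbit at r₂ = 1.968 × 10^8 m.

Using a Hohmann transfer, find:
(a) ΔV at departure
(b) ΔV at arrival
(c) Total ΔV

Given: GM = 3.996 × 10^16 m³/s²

Transfer semi-major axis: a_t = (r₁ + r₂)/2 = (4.286e+07 + 1.968e+08)/2 = 1.1983e+08 m.
Circular speeds: v₁ = √(GM/r₁) = 30534.2 m/s, v₂ = √(GM/r₂) = 14249.5 m/s.
Transfer speeds (vis-viva v² = GM(2/r − 1/a_t)): v₁ᵗ = 39130.6 m/s, v₂ᵗ = 8522.04 m/s.
(a) ΔV₁ = |v₁ᵗ − v₁| ≈ 8596 m/s = 8.596 km/s.
(b) ΔV₂ = |v₂ − v₂ᵗ| ≈ 5727 m/s = 5.727 km/s.
(c) ΔV_total = ΔV₁ + ΔV₂ ≈ 1.432e+04 m/s = 14.32 km/s.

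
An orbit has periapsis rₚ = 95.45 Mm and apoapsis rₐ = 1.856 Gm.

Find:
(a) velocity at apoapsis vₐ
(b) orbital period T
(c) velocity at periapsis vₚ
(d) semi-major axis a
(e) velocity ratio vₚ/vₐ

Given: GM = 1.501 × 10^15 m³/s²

Convert to SI: rₚ = 95.45 Mm = 9.545e+07 m; rₐ = 1.856 Gm = 1.856e+09 m.
(a) With a = (rₚ + rₐ)/2 = 9.75725e+08 m, vₐ = √(GM (2/rₐ − 1/a)) = √(1.501e+15 · (2/1.856e+09 − 1/9.75725e+08)) m/s ≈ 281.3 m/s
(b) With a = (rₚ + rₐ)/2 = 9.75725e+08 m, T = 2π √(a³/GM) = 2π √((9.75725e+08)³/1.501e+15) s ≈ 4.943e+06 s
(c) With a = (rₚ + rₐ)/2 = 9.75725e+08 m, vₚ = √(GM (2/rₚ − 1/a)) = √(1.501e+15 · (2/9.545e+07 − 1/9.75725e+08)) m/s ≈ 5469 m/s
(d) a = (rₚ + rₐ)/2 = (9.545e+07 + 1.856e+09)/2 ≈ 9.757e+08 m
(e) Conservation of angular momentum (rₚvₚ = rₐvₐ) gives vₚ/vₐ = rₐ/rₚ = 1.856e+09/9.545e+07 ≈ 19.44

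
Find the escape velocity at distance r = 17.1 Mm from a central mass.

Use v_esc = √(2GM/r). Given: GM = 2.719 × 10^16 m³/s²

Convert to SI: r = 17.1 Mm = 1.71e+07 m.
Escape velocity comes from setting total energy to zero: ½v² − GM/r = 0 ⇒ v_esc = √(2GM / r).
v_esc = √(2 · 2.719e+16 / 1.71e+07) m/s ≈ 5.639e+04 m/s = 56.39 km/s.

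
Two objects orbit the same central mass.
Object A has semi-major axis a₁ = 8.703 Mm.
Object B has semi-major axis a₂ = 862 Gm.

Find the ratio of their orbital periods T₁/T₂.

Convert to SI: a₁ = 8.703 Mm = 8.703e+06 m; a₂ = 862 Gm = 8.62e+11 m.
From Kepler's third law, (T₁/T₂)² = (a₁/a₂)³, so T₁/T₂ = (a₁/a₂)^(3/2).
a₁/a₂ = 8.703e+06 / 8.62e+11 = 1.00963e-05.
T₁/T₂ = (1.00963e-05)^(3/2) ≈ 3.208e-08.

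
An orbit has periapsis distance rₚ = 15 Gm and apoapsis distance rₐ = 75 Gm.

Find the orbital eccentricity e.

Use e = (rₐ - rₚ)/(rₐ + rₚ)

Convert to SI: rₚ = 15 Gm = 1.5e+10 m; rₐ = 75 Gm = 7.5e+10 m.
e = (rₐ − rₚ) / (rₐ + rₚ).
e = (7.5e+10 − 1.5e+10) / (7.5e+10 + 1.5e+10) = 6e+10 / 9e+10 ≈ 0.6667.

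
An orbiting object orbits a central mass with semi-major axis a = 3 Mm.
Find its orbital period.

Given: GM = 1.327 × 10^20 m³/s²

Convert to SI: a = 3 Mm = 3e+06 m.
Kepler's third law: T = 2π √(a³ / GM).
Substituting a = 3e+06 m and GM = 1.327e+20 m³/s²:
T = 2π √((3e+06)³ / 1.327e+20) s
T ≈ 2.834 s = 2.834 seconds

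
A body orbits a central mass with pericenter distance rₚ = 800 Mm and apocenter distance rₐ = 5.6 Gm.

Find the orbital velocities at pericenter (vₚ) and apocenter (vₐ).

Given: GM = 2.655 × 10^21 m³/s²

Convert to SI: rₚ = 800 Mm = 8e+08 m; rₐ = 5.6 Gm = 5.6e+09 m.
Use the vis-viva equation v² = GM(2/r − 1/a) with a = (rₚ + rₐ)/2 = (8e+08 + 5.6e+09)/2 = 3.2e+09 m.
vₚ = √(GM · (2/rₚ − 1/a)) = √(2.655e+21 · (2/8e+08 − 1/3.2e+09)) m/s ≈ 2.41e+06 m/s = 2410 km/s.
vₐ = √(GM · (2/rₐ − 1/a)) = √(2.655e+21 · (2/5.6e+09 − 1/3.2e+09)) m/s ≈ 3.443e+05 m/s = 344.3 km/s.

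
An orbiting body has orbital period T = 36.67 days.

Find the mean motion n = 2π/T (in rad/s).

Convert to SI: T = 36.67 days = 3.16829e+06 s.
n = 2π / T.
n = 2π / 3.16829e+06 s ≈ 1.983e-06 rad/s.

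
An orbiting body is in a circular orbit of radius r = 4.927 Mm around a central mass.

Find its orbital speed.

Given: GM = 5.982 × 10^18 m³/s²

Convert to SI: r = 4.927 Mm = 4.927e+06 m.
For a circular orbit, gravity supplies the centripetal force, so v = √(GM / r).
v = √(5.982e+18 / 4.927e+06) m/s ≈ 1.102e+06 m/s = 1102 km/s.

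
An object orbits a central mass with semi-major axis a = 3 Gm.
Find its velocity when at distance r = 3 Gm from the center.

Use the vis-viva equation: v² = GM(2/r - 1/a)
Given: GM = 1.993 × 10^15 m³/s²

Convert to SI: a = 3 Gm = 3e+09 m; r = 3 Gm = 3e+09 m.
Vis-viva: v = √(GM · (2/r − 1/a)).
2/r − 1/a = 2/3e+09 − 1/3e+09 = 3.33333e-10 m⁻¹.
v = √(1.993e+15 · 3.33333e-10) m/s ≈ 815.1 m/s = 815.1 m/s.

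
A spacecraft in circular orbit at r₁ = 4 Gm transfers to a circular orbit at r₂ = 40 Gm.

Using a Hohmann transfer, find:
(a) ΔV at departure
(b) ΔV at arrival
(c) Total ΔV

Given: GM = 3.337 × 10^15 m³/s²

Convert to SI: r₁ = 4 Gm = 4e+09 m; r₂ = 40 Gm = 4e+10 m.
Transfer semi-major axis: a_t = (r₁ + r₂)/2 = (4e+09 + 4e+10)/2 = 2.2e+10 m.
Circular speeds: v₁ = √(GM/r₁) = 913.373 m/s, v₂ = √(GM/r₂) = 288.834 m/s.
Transfer speeds (vis-viva v² = GM(2/r − 1/a_t)): v₁ᵗ = 1231.59 m/s, v₂ᵗ = 123.159 m/s.
(a) ΔV₁ = |v₁ᵗ − v₁| ≈ 318.2 m/s = 318.2 m/s.
(b) ΔV₂ = |v₂ − v₂ᵗ| ≈ 165.7 m/s = 165.7 m/s.
(c) ΔV_total = ΔV₁ + ΔV₂ ≈ 483.9 m/s = 483.9 m/s.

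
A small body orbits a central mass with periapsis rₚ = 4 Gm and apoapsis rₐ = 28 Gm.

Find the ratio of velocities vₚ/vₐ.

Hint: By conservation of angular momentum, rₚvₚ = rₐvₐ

Convert to SI: rₚ = 4 Gm = 4e+09 m; rₐ = 28 Gm = 2.8e+10 m.
Conservation of angular momentum gives rₚvₚ = rₐvₐ, so vₚ/vₐ = rₐ/rₚ.
vₚ/vₐ = 2.8e+10 / 4e+09 ≈ 7.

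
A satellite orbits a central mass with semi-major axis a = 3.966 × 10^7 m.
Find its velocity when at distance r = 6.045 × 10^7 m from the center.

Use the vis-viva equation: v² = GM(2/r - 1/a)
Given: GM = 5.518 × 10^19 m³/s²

Vis-viva: v = √(GM · (2/r − 1/a)).
2/r − 1/a = 2/6.045e+07 − 1/3.966e+07 = 7.87087e-09 m⁻¹.
v = √(5.518e+19 · 7.87087e-09) m/s ≈ 6.59e+05 m/s = 659 km/s.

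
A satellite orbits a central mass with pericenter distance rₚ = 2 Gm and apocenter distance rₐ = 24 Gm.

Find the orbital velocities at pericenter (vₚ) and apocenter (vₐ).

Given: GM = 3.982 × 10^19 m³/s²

Convert to SI: rₚ = 2 Gm = 2e+09 m; rₐ = 24 Gm = 2.4e+10 m.
Use the vis-viva equation v² = GM(2/r − 1/a) with a = (rₚ + rₐ)/2 = (2e+09 + 2.4e+10)/2 = 1.3e+10 m.
vₚ = √(GM · (2/rₚ − 1/a)) = √(3.982e+19 · (2/2e+09 − 1/1.3e+10)) m/s ≈ 1.917e+05 m/s = 191.7 km/s.
vₐ = √(GM · (2/rₐ − 1/a)) = √(3.982e+19 · (2/2.4e+10 − 1/1.3e+10)) m/s ≈ 1.598e+04 m/s = 15.98 km/s.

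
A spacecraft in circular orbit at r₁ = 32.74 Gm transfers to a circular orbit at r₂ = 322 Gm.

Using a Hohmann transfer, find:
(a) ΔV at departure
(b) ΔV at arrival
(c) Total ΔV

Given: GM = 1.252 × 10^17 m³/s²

Convert to SI: r₁ = 32.74 Gm = 3.274e+10 m; r₂ = 322 Gm = 3.22e+11 m.
Transfer semi-major axis: a_t = (r₁ + r₂)/2 = (3.274e+10 + 3.22e+11)/2 = 1.7737e+11 m.
Circular speeds: v₁ = √(GM/r₁) = 1955.52 m/s, v₂ = √(GM/r₂) = 623.554 m/s.
Transfer speeds (vis-viva v² = GM(2/r − 1/a_t)): v₁ᵗ = 2634.82 m/s, v₂ᵗ = 267.9 m/s.
(a) ΔV₁ = |v₁ᵗ − v₁| ≈ 679.3 m/s = 679.3 m/s.
(b) ΔV₂ = |v₂ − v₂ᵗ| ≈ 355.7 m/s = 355.7 m/s.
(c) ΔV_total = ΔV₁ + ΔV₂ ≈ 1035 m/s = 1.035 km/s.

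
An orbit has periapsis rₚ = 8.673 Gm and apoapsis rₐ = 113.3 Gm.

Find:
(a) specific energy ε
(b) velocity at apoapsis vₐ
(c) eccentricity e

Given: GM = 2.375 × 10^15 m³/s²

Convert to SI: rₚ = 8.673 Gm = 8.673e+09 m; rₐ = 113.3 Gm = 1.133e+11 m.
(a) With a = (rₚ + rₐ)/2 = 6.09865e+10 m, ε = −GM/(2a) = −2.375e+15/(2 · 6.09865e+10) J/kg ≈ -1.947e+04 J/kg
(b) With a = (rₚ + rₐ)/2 = 6.09865e+10 m, vₐ = √(GM (2/rₐ − 1/a)) = √(2.375e+15 · (2/1.133e+11 − 1/6.09865e+10)) m/s ≈ 54.6 m/s
(c) e = (rₐ − rₚ)/(rₐ + rₚ) = (1.133e+11 − 8.673e+09)/(1.133e+11 + 8.673e+09) ≈ 0.8578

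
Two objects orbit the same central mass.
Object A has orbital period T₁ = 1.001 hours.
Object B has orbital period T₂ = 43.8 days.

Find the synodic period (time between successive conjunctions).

Convert to SI: T₁ = 1.001 hours = 3603.6 s; T₂ = 43.8 days = 3.78432e+06 s.
T_syn = |T₁ · T₂ / (T₁ − T₂)|.
T_syn = |3603.6 · 3.78432e+06 / (3603.6 − 3.78432e+06)| s ≈ 3607 s = 1.002 hours.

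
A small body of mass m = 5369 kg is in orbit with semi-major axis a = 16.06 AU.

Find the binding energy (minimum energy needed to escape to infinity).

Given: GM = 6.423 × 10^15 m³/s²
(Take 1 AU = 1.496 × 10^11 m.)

Convert to SI: a = 16.06 AU = 2.40258e+12 m.
Total orbital energy is E = −GMm/(2a); binding energy is E_bind = −E = GMm/(2a).
E_bind = 6.423e+15 · 5369 / (2 · 2.40258e+12) J ≈ 7.177e+06 J = 7.177 MJ.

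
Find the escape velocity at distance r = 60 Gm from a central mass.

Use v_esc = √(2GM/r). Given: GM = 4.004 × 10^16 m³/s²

Convert to SI: r = 60 Gm = 6e+10 m.
Escape velocity comes from setting total energy to zero: ½v² − GM/r = 0 ⇒ v_esc = √(2GM / r).
v_esc = √(2 · 4.004e+16 / 6e+10) m/s ≈ 1155 m/s = 1.155 km/s.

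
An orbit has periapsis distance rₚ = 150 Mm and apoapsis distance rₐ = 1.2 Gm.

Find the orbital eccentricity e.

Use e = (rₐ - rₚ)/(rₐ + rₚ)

Convert to SI: rₚ = 150 Mm = 1.5e+08 m; rₐ = 1.2 Gm = 1.2e+09 m.
e = (rₐ − rₚ) / (rₐ + rₚ).
e = (1.2e+09 − 1.5e+08) / (1.2e+09 + 1.5e+08) = 1.05e+09 / 1.35e+09 ≈ 0.7778.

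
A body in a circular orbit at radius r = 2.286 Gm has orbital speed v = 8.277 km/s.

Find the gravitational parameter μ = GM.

Convert to SI: r = 2.286 Gm = 2.286e+09 m; v = 8.277 km/s = 8277 m/s.
For a circular orbit v² = GM/r, so GM = v² · r.
GM = (8277)² · 2.286e+09 m³/s² ≈ 1.566e+17 m³/s² = 1.566 × 10^17 m³/s².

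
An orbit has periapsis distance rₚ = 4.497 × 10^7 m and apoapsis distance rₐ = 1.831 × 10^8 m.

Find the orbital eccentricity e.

e = (rₐ − rₚ) / (rₐ + rₚ).
e = (1.831e+08 − 4.497e+07) / (1.831e+08 + 4.497e+07) = 1.3813e+08 / 2.2807e+08 ≈ 0.6056.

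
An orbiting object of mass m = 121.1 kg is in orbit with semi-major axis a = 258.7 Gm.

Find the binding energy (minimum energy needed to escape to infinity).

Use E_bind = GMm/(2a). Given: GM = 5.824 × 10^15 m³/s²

Convert to SI: a = 258.7 Gm = 2.587e+11 m.
Total orbital energy is E = −GMm/(2a); binding energy is E_bind = −E = GMm/(2a).
E_bind = 5.824e+15 · 121.1 / (2 · 2.587e+11) J ≈ 1.363e+06 J = 1.363 MJ.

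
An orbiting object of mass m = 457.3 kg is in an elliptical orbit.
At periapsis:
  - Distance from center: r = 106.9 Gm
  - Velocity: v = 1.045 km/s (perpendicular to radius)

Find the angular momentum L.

Convert to SI: r = 106.9 Gm = 1.069e+11 m; v = 1.045 km/s = 1045 m/s.
Since v is perpendicular to r, L = m · v · r.
L = 457.3 · 1045 · 1.069e+11 kg·m²/s ≈ 5.109e+16 kg·m²/s.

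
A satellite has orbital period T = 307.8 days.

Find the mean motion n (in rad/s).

Convert to SI: T = 307.8 days = 2.65939e+07 s.
n = 2π / T.
n = 2π / 2.65939e+07 s ≈ 2.363e-07 rad/s.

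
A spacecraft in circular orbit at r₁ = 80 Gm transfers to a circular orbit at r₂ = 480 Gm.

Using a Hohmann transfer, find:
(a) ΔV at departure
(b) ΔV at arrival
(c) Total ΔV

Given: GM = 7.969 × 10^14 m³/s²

Convert to SI: r₁ = 80 Gm = 8e+10 m; r₂ = 480 Gm = 4.8e+11 m.
Transfer semi-major axis: a_t = (r₁ + r₂)/2 = (8e+10 + 4.8e+11)/2 = 2.8e+11 m.
Circular speeds: v₁ = √(GM/r₁) = 99.8061 m/s, v₂ = √(GM/r₂) = 40.7457 m/s.
Transfer speeds (vis-viva v² = GM(2/r − 1/a_t)): v₁ᵗ = 130.677 m/s, v₂ᵗ = 21.7795 m/s.
(a) ΔV₁ = |v₁ᵗ − v₁| ≈ 30.87 m/s = 30.87 m/s.
(b) ΔV₂ = |v₂ − v₂ᵗ| ≈ 18.97 m/s = 18.97 m/s.
(c) ΔV_total = ΔV₁ + ΔV₂ ≈ 49.84 m/s = 49.84 m/s.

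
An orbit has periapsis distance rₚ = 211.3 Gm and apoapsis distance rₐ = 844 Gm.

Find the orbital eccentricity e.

Convert to SI: rₚ = 211.3 Gm = 2.113e+11 m; rₐ = 844 Gm = 8.44e+11 m.
e = (rₐ − rₚ) / (rₐ + rₚ).
e = (8.44e+11 − 2.113e+11) / (8.44e+11 + 2.113e+11) = 6.327e+11 / 1.0553e+12 ≈ 0.5995.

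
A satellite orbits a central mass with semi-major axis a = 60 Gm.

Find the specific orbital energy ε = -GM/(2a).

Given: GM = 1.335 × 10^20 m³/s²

Convert to SI: a = 60 Gm = 6e+10 m.
ε = −GM / (2a).
ε = −1.335e+20 / (2 · 6e+10) J/kg ≈ -1.112e+09 J/kg = -1.113 GJ/kg.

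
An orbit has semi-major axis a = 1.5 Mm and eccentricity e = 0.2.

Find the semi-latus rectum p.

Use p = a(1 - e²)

Convert to SI: a = 1.5 Mm = 1.5e+06 m.
p = a (1 − e²).
p = 1.5e+06 · (1 − (0.2)²) = 1.5e+06 · 0.96 ≈ 1.44e+06 m = 1.44 Mm.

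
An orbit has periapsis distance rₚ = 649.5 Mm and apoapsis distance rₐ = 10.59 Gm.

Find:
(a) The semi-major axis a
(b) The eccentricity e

Convert to SI: rₚ = 649.5 Mm = 6.495e+08 m; rₐ = 10.59 Gm = 1.059e+10 m.
(a) a = (rₚ + rₐ) / 2 = (6.495e+08 + 1.059e+10) / 2 ≈ 5.62e+09 m = 5.62 Gm.
(b) e = (rₐ − rₚ) / (rₐ + rₚ) = (1.059e+10 − 6.495e+08) / (1.059e+10 + 6.495e+08) ≈ 0.8844.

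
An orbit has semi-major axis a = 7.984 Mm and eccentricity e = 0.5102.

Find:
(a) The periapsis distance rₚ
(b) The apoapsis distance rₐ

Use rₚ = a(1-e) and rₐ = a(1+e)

Convert to SI: a = 7.984 Mm = 7.984e+06 m.
(a) rₚ = a(1 − e) = 7.984e+06 · (1 − 0.5102) = 7.984e+06 · 0.4898 ≈ 3.911e+06 m = 3.911 Mm.
(b) rₐ = a(1 + e) = 7.984e+06 · (1 + 0.5102) = 7.984e+06 · 1.5102 ≈ 1.206e+07 m = 12.06 Mm.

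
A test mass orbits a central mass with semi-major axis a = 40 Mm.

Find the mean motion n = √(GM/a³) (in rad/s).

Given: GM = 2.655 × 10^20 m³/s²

Convert to SI: a = 40 Mm = 4e+07 m.
n = √(GM / a³).
n = √(2.655e+20 / (4e+07)³) rad/s ≈ 0.06441 rad/s.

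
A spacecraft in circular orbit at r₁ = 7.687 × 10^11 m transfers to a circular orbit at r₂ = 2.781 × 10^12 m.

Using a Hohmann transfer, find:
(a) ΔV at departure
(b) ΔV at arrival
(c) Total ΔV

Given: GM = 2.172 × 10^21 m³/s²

Transfer semi-major axis: a_t = (r₁ + r₂)/2 = (7.687e+11 + 2.781e+12)/2 = 1.77485e+12 m.
Circular speeds: v₁ = √(GM/r₁) = 53155.9 m/s, v₂ = √(GM/r₂) = 27946.6 m/s.
Transfer speeds (vis-viva v² = GM(2/r − 1/a_t)): v₁ᵗ = 66538.2 m/s, v₂ᵗ = 18391.9 m/s.
(a) ΔV₁ = |v₁ᵗ − v₁| ≈ 1.338e+04 m/s = 13.38 km/s.
(b) ΔV₂ = |v₂ − v₂ᵗ| ≈ 9555 m/s = 9.555 km/s.
(c) ΔV_total = ΔV₁ + ΔV₂ ≈ 2.294e+04 m/s = 22.94 km/s.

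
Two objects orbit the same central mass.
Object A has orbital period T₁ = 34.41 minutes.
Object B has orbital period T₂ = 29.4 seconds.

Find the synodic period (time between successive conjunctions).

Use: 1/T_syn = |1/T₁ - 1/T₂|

Convert to SI: T₁ = 34.41 minutes = 2064.6 s.
T_syn = |T₁ · T₂ / (T₁ − T₂)|.
T_syn = |2064.6 · 29.4 / (2064.6 − 29.4)| s ≈ 29.82 s = 29.82 seconds.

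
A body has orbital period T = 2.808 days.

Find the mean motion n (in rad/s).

Convert to SI: T = 2.808 days = 242611 s.
n = 2π / T.
n = 2π / 242611 s ≈ 2.59e-05 rad/s.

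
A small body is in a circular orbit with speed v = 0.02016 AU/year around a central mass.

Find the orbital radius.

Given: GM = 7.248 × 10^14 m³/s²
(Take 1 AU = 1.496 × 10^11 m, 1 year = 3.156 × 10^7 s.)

Convert to SI: v = 0.02016 AU/year = 95.562 m/s.
For a circular orbit, v² = GM / r, so r = GM / v².
r = 7.248e+14 / (95.562)² m ≈ 7.937e+10 m = 0.5305 AU.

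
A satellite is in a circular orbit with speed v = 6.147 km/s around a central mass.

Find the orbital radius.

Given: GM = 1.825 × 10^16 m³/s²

Convert to SI: v = 6.147 km/s = 6147 m/s.
For a circular orbit, v² = GM / r, so r = GM / v².
r = 1.825e+16 / (6147)² m ≈ 4.83e+08 m = 4.83 × 10^8 m.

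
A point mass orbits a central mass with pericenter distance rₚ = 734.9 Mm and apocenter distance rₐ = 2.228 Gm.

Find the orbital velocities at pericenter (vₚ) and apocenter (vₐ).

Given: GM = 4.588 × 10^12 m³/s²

Convert to SI: rₚ = 734.9 Mm = 7.349e+08 m; rₐ = 2.228 Gm = 2.228e+09 m.
Use the vis-viva equation v² = GM(2/r − 1/a) with a = (rₚ + rₐ)/2 = (7.349e+08 + 2.228e+09)/2 = 1.48145e+09 m.
vₚ = √(GM · (2/rₚ − 1/a)) = √(4.588e+12 · (2/7.349e+08 − 1/1.48145e+09)) m/s ≈ 96.9 m/s = 96.9 m/s.
vₐ = √(GM · (2/rₐ − 1/a)) = √(4.588e+12 · (2/2.228e+09 − 1/1.48145e+09)) m/s ≈ 31.96 m/s = 31.96 m/s.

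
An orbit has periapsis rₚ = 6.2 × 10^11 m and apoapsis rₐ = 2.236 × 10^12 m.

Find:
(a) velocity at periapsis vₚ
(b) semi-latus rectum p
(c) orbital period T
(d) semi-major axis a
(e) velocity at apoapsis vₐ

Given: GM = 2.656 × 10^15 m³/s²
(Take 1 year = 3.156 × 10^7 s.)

(a) With a = (rₚ + rₐ)/2 = 1.428e+12 m, vₚ = √(GM (2/rₚ − 1/a)) = √(2.656e+15 · (2/6.2e+11 − 1/1.428e+12)) m/s ≈ 81.9 m/s
(b) From a = (rₚ + rₐ)/2 = 1.428e+12 m and e = (rₐ − rₚ)/(rₐ + rₚ) = 0.565826, p = a(1 − e²) = 1.428e+12 · (1 − (0.565826)²) ≈ 9.708e+11 m
(c) With a = (rₚ + rₐ)/2 = 1.428e+12 m, T = 2π √(a³/GM) = 2π √((1.428e+12)³/2.656e+15) s ≈ 2.08e+11 s
(d) a = (rₚ + rₐ)/2 = (6.2e+11 + 2.236e+12)/2 ≈ 1.428e+12 m
(e) With a = (rₚ + rₐ)/2 = 1.428e+12 m, vₐ = √(GM (2/rₐ − 1/a)) = √(2.656e+15 · (2/2.236e+12 − 1/1.428e+12)) m/s ≈ 22.71 m/s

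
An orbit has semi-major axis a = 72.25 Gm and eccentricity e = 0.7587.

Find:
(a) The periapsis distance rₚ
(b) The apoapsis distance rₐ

Convert to SI: a = 72.25 Gm = 7.225e+10 m.
(a) rₚ = a(1 − e) = 7.225e+10 · (1 − 0.7587) = 7.225e+10 · 0.2413 ≈ 1.743e+10 m = 17.43 Gm.
(b) rₐ = a(1 + e) = 7.225e+10 · (1 + 0.7587) = 7.225e+10 · 1.7587 ≈ 1.271e+11 m = 127.1 Gm.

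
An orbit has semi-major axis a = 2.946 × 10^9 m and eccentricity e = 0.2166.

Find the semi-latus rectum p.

p = a (1 − e²).
p = 2.946e+09 · (1 − (0.2166)²) = 2.946e+09 · 0.953084 ≈ 2.808e+09 m = 2.808 × 10^9 m.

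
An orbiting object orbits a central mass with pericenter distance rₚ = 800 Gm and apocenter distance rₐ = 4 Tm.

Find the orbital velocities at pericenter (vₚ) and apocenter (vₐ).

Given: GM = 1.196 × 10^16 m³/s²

Convert to SI: rₚ = 800 Gm = 8e+11 m; rₐ = 4 Tm = 4e+12 m.
Use the vis-viva equation v² = GM(2/r − 1/a) with a = (rₚ + rₐ)/2 = (8e+11 + 4e+12)/2 = 2.4e+12 m.
vₚ = √(GM · (2/rₚ − 1/a)) = √(1.196e+16 · (2/8e+11 − 1/2.4e+12)) m/s ≈ 157.9 m/s = 157.9 m/s.
vₐ = √(GM · (2/rₐ − 1/a)) = √(1.196e+16 · (2/4e+12 − 1/2.4e+12)) m/s ≈ 31.57 m/s = 31.57 m/s.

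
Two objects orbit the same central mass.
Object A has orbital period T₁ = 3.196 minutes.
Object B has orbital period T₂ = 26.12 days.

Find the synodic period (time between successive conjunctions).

Convert to SI: T₁ = 3.196 minutes = 191.76 s; T₂ = 26.12 days = 2.25677e+06 s.
T_syn = |T₁ · T₂ / (T₁ − T₂)|.
T_syn = |191.76 · 2.25677e+06 / (191.76 − 2.25677e+06)| s ≈ 191.8 s = 3.196 minutes.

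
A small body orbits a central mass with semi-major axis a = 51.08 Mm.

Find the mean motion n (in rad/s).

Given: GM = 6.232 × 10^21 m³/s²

Convert to SI: a = 51.08 Mm = 5.108e+07 m.
n = √(GM / a³).
n = √(6.232e+21 / (5.108e+07)³) rad/s ≈ 0.2162 rad/s.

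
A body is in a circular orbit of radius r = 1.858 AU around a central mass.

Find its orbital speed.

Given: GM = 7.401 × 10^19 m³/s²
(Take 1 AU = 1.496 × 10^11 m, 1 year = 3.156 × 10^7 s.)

Convert to SI: r = 1.858 AU = 2.77957e+11 m.
For a circular orbit, gravity supplies the centripetal force, so v = √(GM / r).
v = √(7.401e+19 / 2.77957e+11) m/s ≈ 1.632e+04 m/s = 3.442 AU/year.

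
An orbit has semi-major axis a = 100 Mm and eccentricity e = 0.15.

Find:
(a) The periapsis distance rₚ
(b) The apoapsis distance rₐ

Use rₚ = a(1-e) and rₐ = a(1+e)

Convert to SI: a = 100 Mm = 1e+08 m.
(a) rₚ = a(1 − e) = 1e+08 · (1 − 0.15) = 1e+08 · 0.85 ≈ 8.5e+07 m = 85 Mm.
(b) rₐ = a(1 + e) = 1e+08 · (1 + 0.15) = 1e+08 · 1.15 ≈ 1.15e+08 m = 115 Mm.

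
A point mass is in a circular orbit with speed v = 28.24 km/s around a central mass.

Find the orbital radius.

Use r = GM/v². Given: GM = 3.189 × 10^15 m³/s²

Convert to SI: v = 28.24 km/s = 28240 m/s.
For a circular orbit, v² = GM / r, so r = GM / v².
r = 3.189e+15 / (28240)² m ≈ 3.999e+06 m = 3.999 Mm.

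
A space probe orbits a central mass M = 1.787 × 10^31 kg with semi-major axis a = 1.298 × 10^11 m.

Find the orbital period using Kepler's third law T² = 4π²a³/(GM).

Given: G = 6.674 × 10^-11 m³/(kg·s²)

GM = G · M = 6.674e-11 · 1.787e+31 = 1.19264e+21 m³/s².
Kepler's third law: T = 2π √(a³ / GM).
Substituting a = 1.298e+11 m and GM = 1.19264e+21 m³/s²:
T = 2π √((1.298e+11)³ / 1.19264e+21) s
T ≈ 8.508e+06 s = 98.47 days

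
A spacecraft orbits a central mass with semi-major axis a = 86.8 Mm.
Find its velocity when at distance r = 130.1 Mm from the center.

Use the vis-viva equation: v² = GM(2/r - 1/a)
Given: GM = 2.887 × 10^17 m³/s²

Convert to SI: a = 86.8 Mm = 8.68e+07 m; r = 130.1 Mm = 1.301e+08 m.
Vis-viva: v = √(GM · (2/r − 1/a)).
2/r − 1/a = 2/1.301e+08 − 1/8.68e+07 = 3.85205e-09 m⁻¹.
v = √(2.887e+17 · 3.85205e-09) m/s ≈ 3.335e+04 m/s = 33.35 km/s.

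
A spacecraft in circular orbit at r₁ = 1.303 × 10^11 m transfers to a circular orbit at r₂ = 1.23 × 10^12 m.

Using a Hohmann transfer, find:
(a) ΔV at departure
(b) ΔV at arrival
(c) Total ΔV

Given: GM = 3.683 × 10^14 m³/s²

Transfer semi-major axis: a_t = (r₁ + r₂)/2 = (1.303e+11 + 1.23e+12)/2 = 6.8015e+11 m.
Circular speeds: v₁ = √(GM/r₁) = 53.1653 m/s, v₂ = √(GM/r₂) = 17.3041 m/s.
Transfer speeds (vis-viva v² = GM(2/r − 1/a_t)): v₁ᵗ = 71.4955 m/s, v₂ᵗ = 7.57388 m/s.
(a) ΔV₁ = |v₁ᵗ − v₁| ≈ 18.33 m/s = 18.33 m/s.
(b) ΔV₂ = |v₂ − v₂ᵗ| ≈ 9.73 m/s = 9.73 m/s.
(c) ΔV_total = ΔV₁ + ΔV₂ ≈ 28.06 m/s = 28.06 m/s.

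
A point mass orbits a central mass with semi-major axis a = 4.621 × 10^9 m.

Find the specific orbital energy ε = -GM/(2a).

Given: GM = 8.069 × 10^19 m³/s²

ε = −GM / (2a).
ε = −8.069e+19 / (2 · 4.621e+09) J/kg ≈ -8.731e+09 J/kg = -8.731 GJ/kg.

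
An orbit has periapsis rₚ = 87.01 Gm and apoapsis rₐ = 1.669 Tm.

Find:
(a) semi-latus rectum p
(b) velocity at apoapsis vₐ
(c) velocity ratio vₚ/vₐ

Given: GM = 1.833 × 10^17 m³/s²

Convert to SI: rₚ = 87.01 Gm = 8.701e+10 m; rₐ = 1.669 Tm = 1.669e+12 m.
(a) From a = (rₚ + rₐ)/2 = 8.78005e+11 m and e = (rₐ − rₚ)/(rₐ + rₚ) = 0.9009, p = a(1 − e²) = 8.78005e+11 · (1 − (0.9009)²) ≈ 1.654e+11 m
(b) With a = (rₚ + rₐ)/2 = 8.78005e+11 m, vₐ = √(GM (2/rₐ − 1/a)) = √(1.833e+17 · (2/1.669e+12 − 1/8.78005e+11)) m/s ≈ 104.3 m/s
(c) Conservation of angular momentum (rₚvₚ = rₐvₐ) gives vₚ/vₐ = rₐ/rₚ = 1.669e+12/8.701e+10 ≈ 19.18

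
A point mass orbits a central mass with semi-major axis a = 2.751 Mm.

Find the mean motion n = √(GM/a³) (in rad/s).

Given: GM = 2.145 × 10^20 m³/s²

Convert to SI: a = 2.751 Mm = 2.751e+06 m.
n = √(GM / a³).
n = √(2.145e+20 / (2.751e+06)³) rad/s ≈ 3.21 rad/s.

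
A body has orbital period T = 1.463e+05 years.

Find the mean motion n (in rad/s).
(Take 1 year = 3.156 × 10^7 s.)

Convert to SI: T = 1.463e+05 years = 4.61723e+12 s.
n = 2π / T.
n = 2π / 4.61723e+12 s ≈ 1.361e-12 rad/s.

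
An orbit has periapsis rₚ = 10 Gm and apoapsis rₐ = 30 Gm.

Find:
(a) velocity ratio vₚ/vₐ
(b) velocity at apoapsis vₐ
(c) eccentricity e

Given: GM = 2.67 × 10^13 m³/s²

Convert to SI: rₚ = 10 Gm = 1e+10 m; rₐ = 30 Gm = 3e+10 m.
(a) Conservation of angular momentum (rₚvₚ = rₐvₐ) gives vₚ/vₐ = rₐ/rₚ = 3e+10/1e+10 ≈ 3
(b) With a = (rₚ + rₐ)/2 = 2e+10 m, vₐ = √(GM (2/rₐ − 1/a)) = √(2.67e+13 · (2/3e+10 − 1/2e+10)) m/s ≈ 21.1 m/s
(c) e = (rₐ − rₚ)/(rₐ + rₚ) = (3e+10 − 1e+10)/(3e+10 + 1e+10) ≈ 0.5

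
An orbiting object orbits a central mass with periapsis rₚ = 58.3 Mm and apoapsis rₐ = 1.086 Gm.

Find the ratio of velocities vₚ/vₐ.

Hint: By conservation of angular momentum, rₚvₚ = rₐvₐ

Convert to SI: rₚ = 58.3 Mm = 5.83e+07 m; rₐ = 1.086 Gm = 1.086e+09 m.
Conservation of angular momentum gives rₚvₚ = rₐvₐ, so vₚ/vₐ = rₐ/rₚ.
vₚ/vₐ = 1.086e+09 / 5.83e+07 ≈ 18.63.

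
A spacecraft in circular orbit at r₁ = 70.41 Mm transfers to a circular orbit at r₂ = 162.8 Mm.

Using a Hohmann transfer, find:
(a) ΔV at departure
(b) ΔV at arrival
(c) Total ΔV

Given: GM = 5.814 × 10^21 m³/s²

Convert to SI: r₁ = 70.41 Mm = 7.041e+07 m; r₂ = 162.8 Mm = 1.628e+08 m.
Transfer semi-major axis: a_t = (r₁ + r₂)/2 = (7.041e+07 + 1.628e+08)/2 = 1.16605e+08 m.
Circular speeds: v₁ = √(GM/r₁) = 9.087e+06 m/s, v₂ = √(GM/r₂) = 5.976e+06 m/s.
Transfer speeds (vis-viva v² = GM(2/r − 1/a_t)): v₁ᵗ = 1.07371e+07 m/s, v₂ᵗ = 4.64375e+06 m/s.
(a) ΔV₁ = |v₁ᵗ − v₁| ≈ 1.65e+06 m/s = 1650 km/s.
(b) ΔV₂ = |v₂ − v₂ᵗ| ≈ 1.332e+06 m/s = 1332 km/s.
(c) ΔV_total = ΔV₁ + ΔV₂ ≈ 2.982e+06 m/s = 2982 km/s.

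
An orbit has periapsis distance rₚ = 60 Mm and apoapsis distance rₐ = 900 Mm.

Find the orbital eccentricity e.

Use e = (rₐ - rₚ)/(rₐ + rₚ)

Convert to SI: rₚ = 60 Mm = 6e+07 m; rₐ = 900 Mm = 9e+08 m.
e = (rₐ − rₚ) / (rₐ + rₚ).
e = (9e+08 − 6e+07) / (9e+08 + 6e+07) = 8.4e+08 / 9.6e+08 ≈ 0.875.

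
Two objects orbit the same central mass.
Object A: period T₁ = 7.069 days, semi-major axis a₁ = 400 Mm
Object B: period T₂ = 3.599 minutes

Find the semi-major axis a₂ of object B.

Convert to SI: T₁ = 7.069 days = 610762 s; a₁ = 400 Mm = 4e+08 m; T₂ = 3.599 minutes = 215.94 s.
Kepler's third law: (T₁/T₂)² = (a₁/a₂)³ ⇒ a₂ = a₁ · (T₂/T₁)^(2/3).
T₂/T₁ = 215.94 / 610762 = 0.000353559.
a₂ = 4e+08 · (0.000353559)^(2/3) m ≈ 2e+06 m = 2 Mm.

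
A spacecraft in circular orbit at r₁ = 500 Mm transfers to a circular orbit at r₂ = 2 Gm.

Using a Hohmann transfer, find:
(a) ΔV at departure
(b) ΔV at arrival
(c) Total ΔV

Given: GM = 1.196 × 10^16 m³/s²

Convert to SI: r₁ = 500 Mm = 5e+08 m; r₂ = 2 Gm = 2e+09 m.
Transfer semi-major axis: a_t = (r₁ + r₂)/2 = (5e+08 + 2e+09)/2 = 1.25e+09 m.
Circular speeds: v₁ = √(GM/r₁) = 4890.81 m/s, v₂ = √(GM/r₂) = 2445.4 m/s.
Transfer speeds (vis-viva v² = GM(2/r − 1/a_t)): v₁ᵗ = 6186.44 m/s, v₂ᵗ = 1546.61 m/s.
(a) ΔV₁ = |v₁ᵗ − v₁| ≈ 1296 m/s = 1.296 km/s.
(b) ΔV₂ = |v₂ − v₂ᵗ| ≈ 898.8 m/s = 898.8 m/s.
(c) ΔV_total = ΔV₁ + ΔV₂ ≈ 2194 m/s = 2.194 km/s.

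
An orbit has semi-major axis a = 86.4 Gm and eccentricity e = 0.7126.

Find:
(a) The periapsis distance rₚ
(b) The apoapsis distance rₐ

Convert to SI: a = 86.4 Gm = 8.64e+10 m.
(a) rₚ = a(1 − e) = 8.64e+10 · (1 − 0.7126) = 8.64e+10 · 0.2874 ≈ 2.483e+10 m = 24.83 Gm.
(b) rₐ = a(1 + e) = 8.64e+10 · (1 + 0.7126) = 8.64e+10 · 1.7126 ≈ 1.48e+11 m = 148 Gm.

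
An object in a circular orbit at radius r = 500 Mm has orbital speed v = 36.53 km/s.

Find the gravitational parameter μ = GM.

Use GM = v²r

Convert to SI: r = 500 Mm = 5e+08 m; v = 36.53 km/s = 36530 m/s.
For a circular orbit v² = GM/r, so GM = v² · r.
GM = (36530)² · 5e+08 m³/s² ≈ 6.672e+17 m³/s² = 6.672 × 10^17 m³/s².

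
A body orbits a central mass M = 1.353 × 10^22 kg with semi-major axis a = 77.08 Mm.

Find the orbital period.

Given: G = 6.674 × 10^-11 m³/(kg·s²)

Convert to SI: a = 77.08 Mm = 7.708e+07 m.
GM = G · M = 6.674e-11 · 1.353e+22 = 9.02992e+11 m³/s².
Kepler's third law: T = 2π √(a³ / GM).
Substituting a = 7.708e+07 m and GM = 9.02992e+11 m³/s²:
T = 2π √((7.708e+07)³ / 9.02992e+11) s
T ≈ 4.475e+06 s = 51.79 days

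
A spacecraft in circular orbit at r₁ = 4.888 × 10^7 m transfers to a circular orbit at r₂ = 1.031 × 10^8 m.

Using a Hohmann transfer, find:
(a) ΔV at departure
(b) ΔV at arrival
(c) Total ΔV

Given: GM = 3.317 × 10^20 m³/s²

Transfer semi-major axis: a_t = (r₁ + r₂)/2 = (4.888e+07 + 1.031e+08)/2 = 7.599e+07 m.
Circular speeds: v₁ = √(GM/r₁) = 2.605e+06 m/s, v₂ = √(GM/r₂) = 1.79367e+06 m/s.
Transfer speeds (vis-viva v² = GM(2/r − 1/a_t)): v₁ᵗ = 3.0343e+06 m/s, v₂ᵗ = 1.43857e+06 m/s.
(a) ΔV₁ = |v₁ᵗ − v₁| ≈ 4.293e+05 m/s = 429.3 km/s.
(b) ΔV₂ = |v₂ − v₂ᵗ| ≈ 3.551e+05 m/s = 355.1 km/s.
(c) ΔV_total = ΔV₁ + ΔV₂ ≈ 7.844e+05 m/s = 784.4 km/s.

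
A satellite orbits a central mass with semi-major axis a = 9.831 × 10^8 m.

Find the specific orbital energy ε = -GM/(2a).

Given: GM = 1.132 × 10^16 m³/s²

ε = −GM / (2a).
ε = −1.132e+16 / (2 · 9.831e+08) J/kg ≈ -5.757e+06 J/kg = -5.757 MJ/kg.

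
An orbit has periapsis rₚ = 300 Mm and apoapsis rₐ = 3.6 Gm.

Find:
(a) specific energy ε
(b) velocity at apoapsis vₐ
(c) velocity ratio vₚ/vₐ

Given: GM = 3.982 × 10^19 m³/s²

Convert to SI: rₚ = 300 Mm = 3e+08 m; rₐ = 3.6 Gm = 3.6e+09 m.
(a) With a = (rₚ + rₐ)/2 = 1.95e+09 m, ε = −GM/(2a) = −3.982e+19/(2 · 1.95e+09) J/kg ≈ -1.021e+10 J/kg
(b) With a = (rₚ + rₐ)/2 = 1.95e+09 m, vₐ = √(GM (2/rₐ − 1/a)) = √(3.982e+19 · (2/3.6e+09 − 1/1.95e+09)) m/s ≈ 4.125e+04 m/s
(c) Conservation of angular momentum (rₚvₚ = rₐvₐ) gives vₚ/vₐ = rₐ/rₚ = 3.6e+09/3e+08 ≈ 12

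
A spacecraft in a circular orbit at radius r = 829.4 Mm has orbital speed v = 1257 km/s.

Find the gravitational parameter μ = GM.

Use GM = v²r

Convert to SI: r = 829.4 Mm = 8.294e+08 m; v = 1257 km/s = 1.257e+06 m/s.
For a circular orbit v² = GM/r, so GM = v² · r.
GM = (1.257e+06)² · 8.294e+08 m³/s² ≈ 1.31e+21 m³/s² = 1.31 × 10^21 m³/s².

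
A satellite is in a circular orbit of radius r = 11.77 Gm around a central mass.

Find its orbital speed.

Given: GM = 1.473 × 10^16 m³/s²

Convert to SI: r = 11.77 Gm = 1.177e+10 m.
For a circular orbit, gravity supplies the centripetal force, so v = √(GM / r).
v = √(1.473e+16 / 1.177e+10) m/s ≈ 1119 m/s = 1.119 km/s.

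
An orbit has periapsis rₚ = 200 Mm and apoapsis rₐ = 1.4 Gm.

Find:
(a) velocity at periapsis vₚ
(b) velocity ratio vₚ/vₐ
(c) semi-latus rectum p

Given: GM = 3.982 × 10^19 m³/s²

Convert to SI: rₚ = 200 Mm = 2e+08 m; rₐ = 1.4 Gm = 1.4e+09 m.
(a) With a = (rₚ + rₐ)/2 = 8e+08 m, vₚ = √(GM (2/rₚ − 1/a)) = √(3.982e+19 · (2/2e+08 − 1/8e+08)) m/s ≈ 5.903e+05 m/s
(b) Conservation of angular momentum (rₚvₚ = rₐvₐ) gives vₚ/vₐ = rₐ/rₚ = 1.4e+09/2e+08 ≈ 7
(c) From a = (rₚ + rₐ)/2 = 8e+08 m and e = (rₐ − rₚ)/(rₐ + rₚ) = 0.75, p = a(1 − e²) = 8e+08 · (1 − (0.75)²) ≈ 3.5e+08 m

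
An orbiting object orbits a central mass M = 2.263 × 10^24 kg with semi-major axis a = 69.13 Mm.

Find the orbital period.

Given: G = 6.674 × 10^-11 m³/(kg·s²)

Convert to SI: a = 69.13 Mm = 6.913e+07 m.
GM = G · M = 6.674e-11 · 2.263e+24 = 1.51033e+14 m³/s².
Kepler's third law: T = 2π √(a³ / GM).
Substituting a = 6.913e+07 m and GM = 1.51033e+14 m³/s²:
T = 2π √((6.913e+07)³ / 1.51033e+14) s
T ≈ 2.939e+05 s = 3.401 days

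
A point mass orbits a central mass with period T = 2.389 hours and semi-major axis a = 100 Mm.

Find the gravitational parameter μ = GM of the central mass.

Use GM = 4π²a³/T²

Convert to SI: T = 2.389 hours = 8600.4 s; a = 100 Mm = 1e+08 m.
GM = 4π² · a³ / T².
GM = 4π² · (1e+08)³ / (8600.4)² m³/s² ≈ 5.337e+17 m³/s² = 5.337 × 10^17 m³/s².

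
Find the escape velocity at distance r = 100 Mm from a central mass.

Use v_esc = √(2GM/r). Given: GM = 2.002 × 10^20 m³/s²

Convert to SI: r = 100 Mm = 1e+08 m.
Escape velocity comes from setting total energy to zero: ½v² − GM/r = 0 ⇒ v_esc = √(2GM / r).
v_esc = √(2 · 2.002e+20 / 1e+08) m/s ≈ 2.001e+06 m/s = 2001 km/s.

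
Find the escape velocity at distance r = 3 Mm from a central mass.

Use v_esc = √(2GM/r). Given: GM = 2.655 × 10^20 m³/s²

Convert to SI: r = 3 Mm = 3e+06 m.
Escape velocity comes from setting total energy to zero: ½v² − GM/r = 0 ⇒ v_esc = √(2GM / r).
v_esc = √(2 · 2.655e+20 / 3e+06) m/s ≈ 1.33e+07 m/s = 1.33e+04 km/s.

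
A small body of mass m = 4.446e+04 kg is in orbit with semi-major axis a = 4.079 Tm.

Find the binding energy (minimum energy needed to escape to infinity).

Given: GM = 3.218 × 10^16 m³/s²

Convert to SI: a = 4.079 Tm = 4.079e+12 m.
Total orbital energy is E = −GMm/(2a); binding energy is E_bind = −E = GMm/(2a).
E_bind = 3.218e+16 · 4.446e+04 / (2 · 4.079e+12) J ≈ 1.754e+08 J = 175.4 MJ.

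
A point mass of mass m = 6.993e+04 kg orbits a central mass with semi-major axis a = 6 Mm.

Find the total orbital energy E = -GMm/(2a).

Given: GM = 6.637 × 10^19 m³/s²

Convert to SI: a = 6 Mm = 6e+06 m.
E = −GMm / (2a).
E = −6.637e+19 · 6.993e+04 / (2 · 6e+06) J ≈ -3.868e+17 J = -386.8 PJ.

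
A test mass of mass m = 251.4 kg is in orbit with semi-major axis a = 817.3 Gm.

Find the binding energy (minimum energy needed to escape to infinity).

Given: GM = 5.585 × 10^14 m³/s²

Convert to SI: a = 817.3 Gm = 8.173e+11 m.
Total orbital energy is E = −GMm/(2a); binding energy is E_bind = −E = GMm/(2a).
E_bind = 5.585e+14 · 251.4 / (2 · 8.173e+11) J ≈ 8.59e+04 J = 85.9 kJ.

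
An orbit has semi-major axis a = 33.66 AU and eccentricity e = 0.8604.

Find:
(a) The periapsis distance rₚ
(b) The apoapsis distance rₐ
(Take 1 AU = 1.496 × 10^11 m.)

Convert to SI: a = 33.66 AU = 5.03554e+12 m.
(a) rₚ = a(1 − e) = 5.03554e+12 · (1 − 0.8604) = 5.03554e+12 · 0.1396 ≈ 7.03e+11 m = 4.699 AU.
(b) rₐ = a(1 + e) = 5.03554e+12 · (1 + 0.8604) = 5.03554e+12 · 1.8604 ≈ 9.368e+12 m = 62.62 AU.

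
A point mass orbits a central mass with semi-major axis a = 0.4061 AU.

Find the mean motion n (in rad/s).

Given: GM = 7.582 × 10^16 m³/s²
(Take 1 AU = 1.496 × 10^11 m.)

Convert to SI: a = 0.4061 AU = 6.07526e+10 m.
n = √(GM / a³).
n = √(7.582e+16 / (6.07526e+10)³) rad/s ≈ 1.839e-08 rad/s.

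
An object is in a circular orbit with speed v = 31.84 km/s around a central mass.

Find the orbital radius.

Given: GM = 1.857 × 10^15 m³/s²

Convert to SI: v = 31.84 km/s = 31840 m/s.
For a circular orbit, v² = GM / r, so r = GM / v².
r = 1.857e+15 / (31840)² m ≈ 1.832e+06 m = 1.832 Mm.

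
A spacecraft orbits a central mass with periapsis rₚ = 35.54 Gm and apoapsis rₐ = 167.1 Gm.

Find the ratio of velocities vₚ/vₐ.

Convert to SI: rₚ = 35.54 Gm = 3.554e+10 m; rₐ = 167.1 Gm = 1.671e+11 m.
Conservation of angular momentum gives rₚvₚ = rₐvₐ, so vₚ/vₐ = rₐ/rₚ.
vₚ/vₐ = 1.671e+11 / 3.554e+10 ≈ 4.702.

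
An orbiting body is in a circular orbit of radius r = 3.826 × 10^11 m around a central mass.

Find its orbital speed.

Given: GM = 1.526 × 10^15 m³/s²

For a circular orbit, gravity supplies the centripetal force, so v = √(GM / r).
v = √(1.526e+15 / 3.826e+11) m/s ≈ 63.15 m/s = 63.15 m/s.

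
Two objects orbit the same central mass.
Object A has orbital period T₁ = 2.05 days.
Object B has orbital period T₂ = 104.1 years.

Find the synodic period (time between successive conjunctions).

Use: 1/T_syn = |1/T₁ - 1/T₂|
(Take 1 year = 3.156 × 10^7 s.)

Convert to SI: T₁ = 2.05 days = 177120 s; T₂ = 104.1 years = 3.2854e+09 s.
T_syn = |T₁ · T₂ / (T₁ − T₂)|.
T_syn = |177120 · 3.2854e+09 / (177120 − 3.2854e+09)| s ≈ 1.771e+05 s = 2.05 days.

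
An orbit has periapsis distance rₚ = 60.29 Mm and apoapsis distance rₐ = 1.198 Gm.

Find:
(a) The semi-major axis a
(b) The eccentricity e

Convert to SI: rₚ = 60.29 Mm = 6.029e+07 m; rₐ = 1.198 Gm = 1.198e+09 m.
(a) a = (rₚ + rₐ) / 2 = (6.029e+07 + 1.198e+09) / 2 ≈ 6.291e+08 m = 629.1 Mm.
(b) e = (rₐ − rₚ) / (rₐ + rₚ) = (1.198e+09 − 6.029e+07) / (1.198e+09 + 6.029e+07) ≈ 0.9042.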